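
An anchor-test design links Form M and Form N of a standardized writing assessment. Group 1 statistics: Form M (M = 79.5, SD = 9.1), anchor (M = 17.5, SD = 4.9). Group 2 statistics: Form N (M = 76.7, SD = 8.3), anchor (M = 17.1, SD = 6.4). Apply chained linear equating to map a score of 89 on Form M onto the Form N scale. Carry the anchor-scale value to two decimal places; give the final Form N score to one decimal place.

83.9

Form M → anchor (Group 1): v = (4.9/9.1)(89 − 79.5) + 17.5 = 22.62
anchor → Form N (Group 2): y = (8.3/6.4)(22.62 − 17.1) + 76.7 = 83.9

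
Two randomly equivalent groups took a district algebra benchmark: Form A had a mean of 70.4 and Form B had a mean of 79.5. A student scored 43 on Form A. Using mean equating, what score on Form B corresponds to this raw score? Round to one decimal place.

52.1

Mean equating: y = x + (M_Y − M_X) = 43 + (79.5 − 70.4) = 52.1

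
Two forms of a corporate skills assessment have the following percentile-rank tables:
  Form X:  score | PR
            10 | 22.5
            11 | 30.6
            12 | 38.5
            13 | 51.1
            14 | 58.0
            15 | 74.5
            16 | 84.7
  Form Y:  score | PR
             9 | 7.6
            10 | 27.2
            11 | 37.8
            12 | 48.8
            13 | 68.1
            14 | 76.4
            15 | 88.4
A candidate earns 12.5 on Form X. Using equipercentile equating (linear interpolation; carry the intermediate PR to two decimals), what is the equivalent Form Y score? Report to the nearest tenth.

11.6

PR of 12.5 on Form X: 38.5 + (12.5 − 12)/(13 − 12) × (51.1 − 38.5) = 44.80
On Form Y, PR 44.80 falls between score 11 (PR 37.8) and 12 (PR 48.8).
Interpolate: 11 + (44.80 − 37.8)/(48.8 − 37.8) × (12 − 11) = 11.6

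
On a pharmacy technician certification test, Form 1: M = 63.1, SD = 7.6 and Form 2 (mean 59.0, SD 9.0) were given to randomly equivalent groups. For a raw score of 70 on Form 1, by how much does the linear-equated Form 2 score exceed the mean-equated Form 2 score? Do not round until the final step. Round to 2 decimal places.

1.27

Mean-equated: 70 + (59.0 − 63.1) = 65.90
Linear-equated: (9.0/7.6)(70 − 63.1) + 59.0 = 67.171
Difference = 67.171 − 65.90 = 1.27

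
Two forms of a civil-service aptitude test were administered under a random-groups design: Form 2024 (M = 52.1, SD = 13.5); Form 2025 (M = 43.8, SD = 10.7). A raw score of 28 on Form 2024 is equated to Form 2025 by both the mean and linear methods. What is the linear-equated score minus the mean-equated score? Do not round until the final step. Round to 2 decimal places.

5.00

Mean-equated: 28 + (43.8 − 52.1) = 19.70
Linear-equated: (10.7/13.5)(28 − 52.1) + 43.8 = 24.699
Difference = 24.699 − 19.70 = 5.00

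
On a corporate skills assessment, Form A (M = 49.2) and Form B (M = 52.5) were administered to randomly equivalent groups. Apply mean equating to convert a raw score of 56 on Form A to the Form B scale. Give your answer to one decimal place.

Mean equating: y = x + (M_Y − M_X) = 56 + (52.5 − 49.2) = 59.3

59.3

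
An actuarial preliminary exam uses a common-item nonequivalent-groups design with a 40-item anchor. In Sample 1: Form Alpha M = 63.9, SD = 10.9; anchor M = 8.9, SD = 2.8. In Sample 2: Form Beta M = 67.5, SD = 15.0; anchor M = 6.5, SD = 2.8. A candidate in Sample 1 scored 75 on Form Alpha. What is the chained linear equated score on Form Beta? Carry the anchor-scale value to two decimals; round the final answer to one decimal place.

95.6

Form Alpha → anchor (Sample 1): v = (2.8/10.9)(75 − 63.9) + 8.9 = 11.75
anchor → Form Beta (Sample 2): y = (15.0/2.8)(11.75 − 6.5) + 67.5 = 95.6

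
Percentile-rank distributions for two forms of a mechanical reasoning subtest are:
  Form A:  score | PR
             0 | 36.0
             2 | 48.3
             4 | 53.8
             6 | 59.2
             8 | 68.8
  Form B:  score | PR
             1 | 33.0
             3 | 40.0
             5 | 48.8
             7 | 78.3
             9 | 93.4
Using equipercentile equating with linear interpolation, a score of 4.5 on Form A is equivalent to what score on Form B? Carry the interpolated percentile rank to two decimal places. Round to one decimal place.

5.4

PR of 4.5 on Form A: 53.8 + (4.5 − 4)/(6 − 4) × (59.2 − 53.8) = 55.15
On Form B, PR 55.15 falls between score 5 (PR 48.8) and 7 (PR 78.3).
Interpolate: 5 + (55.15 − 48.8)/(78.3 − 48.8) × (7 − 5) = 5.4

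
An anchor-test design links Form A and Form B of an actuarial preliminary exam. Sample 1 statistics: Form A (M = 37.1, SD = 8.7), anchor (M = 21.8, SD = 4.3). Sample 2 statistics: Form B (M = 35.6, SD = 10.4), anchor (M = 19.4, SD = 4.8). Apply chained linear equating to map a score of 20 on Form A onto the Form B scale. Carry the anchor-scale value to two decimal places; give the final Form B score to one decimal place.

22.5

Form A → anchor (Sample 1): v = (4.3/8.7)(20 − 37.1) + 21.8 = 13.35
anchor → Form B (Sample 2): y = (10.4/4.8)(13.35 − 19.4) + 35.6 = 22.5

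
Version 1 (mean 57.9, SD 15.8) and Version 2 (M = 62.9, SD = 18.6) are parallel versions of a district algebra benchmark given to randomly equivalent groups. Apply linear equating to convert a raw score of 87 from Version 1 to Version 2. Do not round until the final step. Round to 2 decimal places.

Linear equating: y = (SD_Y/SD_X)(x − M_X) + M_Y
y = (18.6/15.8)(87 − 57.9) + 62.9
y = 1.177215 × 29.1 + 62.9 = 34.2570 + 62.9 = 97.16

97.16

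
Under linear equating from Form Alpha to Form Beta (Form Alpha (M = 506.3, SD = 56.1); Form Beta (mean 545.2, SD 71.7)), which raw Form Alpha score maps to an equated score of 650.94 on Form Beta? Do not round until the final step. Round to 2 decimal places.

589.03

Invert y = (SD_Y/SD_X)(x − M_X) + M_Y:
x = (SD_X/SD_Y)(y − M_Y) + M_X = (56.1/71.7)(650.94 − 545.2) + 506.3
x = 0.782427 × 105.740 + 506.3 = 589.03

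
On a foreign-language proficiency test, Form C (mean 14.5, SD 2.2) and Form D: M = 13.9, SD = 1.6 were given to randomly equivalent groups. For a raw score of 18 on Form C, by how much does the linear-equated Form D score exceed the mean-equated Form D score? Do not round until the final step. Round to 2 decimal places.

Mean-equated: 18 + (13.9 − 14.5) = 17.40
Linear-equated: (1.6/2.2)(18 − 14.5) + 13.9 = 16.445
Difference = 16.445 − 17.40 = -0.95

-0.95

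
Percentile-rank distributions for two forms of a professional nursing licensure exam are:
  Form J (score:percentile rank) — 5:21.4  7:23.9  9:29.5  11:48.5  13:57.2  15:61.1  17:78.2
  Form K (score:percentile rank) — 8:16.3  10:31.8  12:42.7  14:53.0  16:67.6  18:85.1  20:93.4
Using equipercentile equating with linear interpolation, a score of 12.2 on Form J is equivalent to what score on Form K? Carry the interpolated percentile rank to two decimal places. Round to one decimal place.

PR of 12.2 on Form J: 48.5 + (12.2 − 11)/(13 − 11) × (57.2 − 48.5) = 53.72
On Form K, PR 53.72 falls between score 14 (PR 53.0) and 16 (PR 67.6).
Interpolate: 14 + (53.72 − 53.0)/(67.6 − 53.0) × (16 − 14) = 14.1

14.1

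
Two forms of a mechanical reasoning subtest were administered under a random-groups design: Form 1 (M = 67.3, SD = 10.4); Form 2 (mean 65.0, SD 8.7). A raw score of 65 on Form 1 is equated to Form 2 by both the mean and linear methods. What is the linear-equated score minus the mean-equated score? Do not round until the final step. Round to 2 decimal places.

0.38

Mean-equated: 65 + (65.0 − 67.3) = 62.70
Linear-equated: (8.7/10.4)(65 − 67.3) + 65.0 = 63.076
Difference = 63.076 − 62.70 = 0.38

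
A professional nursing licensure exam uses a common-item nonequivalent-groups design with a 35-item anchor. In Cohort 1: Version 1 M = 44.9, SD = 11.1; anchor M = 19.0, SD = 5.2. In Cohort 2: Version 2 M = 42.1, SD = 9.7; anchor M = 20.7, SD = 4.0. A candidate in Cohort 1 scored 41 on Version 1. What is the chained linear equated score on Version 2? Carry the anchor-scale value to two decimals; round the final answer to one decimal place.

33.5

Version 1 → anchor (Cohort 1): v = (5.2/11.1)(41 − 44.9) + 19.0 = 17.17
anchor → Version 2 (Cohort 2): y = (9.7/4.0)(17.17 − 20.7) + 42.1 = 33.5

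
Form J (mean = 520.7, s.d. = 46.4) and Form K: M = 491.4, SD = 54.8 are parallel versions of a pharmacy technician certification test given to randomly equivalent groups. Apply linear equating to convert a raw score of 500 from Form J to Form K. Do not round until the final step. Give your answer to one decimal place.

467.0

Linear equating: y = (SD_Y/SD_X)(x − M_X) + M_Y
y = (54.8/46.4)(500 − 520.7) + 491.4
y = 1.181034 × -20.7 + 491.4 = -24.4474 + 491.4 = 467.0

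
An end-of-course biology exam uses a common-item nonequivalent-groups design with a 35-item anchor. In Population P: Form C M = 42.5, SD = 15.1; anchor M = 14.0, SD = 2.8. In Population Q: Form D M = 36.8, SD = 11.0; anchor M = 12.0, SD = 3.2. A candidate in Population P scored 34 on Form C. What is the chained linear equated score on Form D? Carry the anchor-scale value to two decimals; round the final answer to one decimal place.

38.2

Form C → anchor (Population P): v = (2.8/15.1)(34 − 42.5) + 14.0 = 12.42
anchor → Form D (Population Q): y = (11.0/3.2)(12.42 − 12.0) + 36.8 = 38.2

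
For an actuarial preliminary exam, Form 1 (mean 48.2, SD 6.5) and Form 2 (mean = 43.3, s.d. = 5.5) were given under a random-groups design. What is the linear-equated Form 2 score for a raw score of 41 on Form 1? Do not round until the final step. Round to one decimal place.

Linear equating: y = (SD_Y/SD_X)(x − M_X) + M_Y
y = (5.5/6.5)(41 − 48.2) + 43.3
y = 0.846154 × -7.2 + 43.3 = -6.0923 + 43.3 = 37.2

37.2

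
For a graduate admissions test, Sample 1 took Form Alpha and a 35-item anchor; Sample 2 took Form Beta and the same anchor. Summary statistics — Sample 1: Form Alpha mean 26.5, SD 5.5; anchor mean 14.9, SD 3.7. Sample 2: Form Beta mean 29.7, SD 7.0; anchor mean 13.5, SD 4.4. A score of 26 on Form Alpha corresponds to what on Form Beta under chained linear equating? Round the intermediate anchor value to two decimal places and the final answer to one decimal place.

Form Alpha → anchor (Sample 1): v = (3.7/5.5)(26 − 26.5) + 14.9 = 14.56
anchor → Form Beta (Sample 2): y = (7.0/4.4)(14.56 − 13.5) + 29.7 = 31.4

31.4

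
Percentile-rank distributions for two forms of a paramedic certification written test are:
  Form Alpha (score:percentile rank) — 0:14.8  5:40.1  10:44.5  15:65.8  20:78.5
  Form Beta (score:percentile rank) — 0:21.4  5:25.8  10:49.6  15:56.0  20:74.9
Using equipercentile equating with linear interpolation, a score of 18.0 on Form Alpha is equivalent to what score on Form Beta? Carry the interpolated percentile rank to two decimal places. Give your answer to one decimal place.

PR of 18.0 on Form Alpha: 65.8 + (18.0 − 15)/(20 − 15) × (78.5 − 65.8) = 73.42
On Form Beta, PR 73.42 falls between score 15 (PR 56.0) and 20 (PR 74.9).
Interpolate: 15 + (73.42 − 56.0)/(74.9 − 56.0) × (20 − 15) = 19.6

19.6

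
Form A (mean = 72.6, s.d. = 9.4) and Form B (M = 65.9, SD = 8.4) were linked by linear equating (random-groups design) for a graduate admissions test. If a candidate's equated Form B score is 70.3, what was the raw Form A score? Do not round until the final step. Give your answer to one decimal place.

77.5

Invert y = (SD_Y/SD_X)(x − M_X) + M_Y:
x = (SD_X/SD_Y)(y − M_Y) + M_X = (9.4/8.4)(70.3 − 65.9) + 72.6
x = 1.119048 × 4.400 + 72.6 = 77.5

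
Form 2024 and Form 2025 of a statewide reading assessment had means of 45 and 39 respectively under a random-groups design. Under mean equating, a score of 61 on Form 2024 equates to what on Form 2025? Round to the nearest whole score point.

55

Mean equating: y = x + (M_Y − M_X) = 61 + (39 − 45) = 55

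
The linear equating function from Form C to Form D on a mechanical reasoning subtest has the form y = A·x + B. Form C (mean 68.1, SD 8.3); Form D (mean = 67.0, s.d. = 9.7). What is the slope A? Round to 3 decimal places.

1.169

A = SD_Y / SD_X = 9.7 / 8.3 = 1.169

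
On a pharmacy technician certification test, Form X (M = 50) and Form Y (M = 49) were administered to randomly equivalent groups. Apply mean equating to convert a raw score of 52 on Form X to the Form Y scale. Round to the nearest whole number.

Mean equating: y = x + (M_Y − M_X) = 52 + (49 − 50) = 51

51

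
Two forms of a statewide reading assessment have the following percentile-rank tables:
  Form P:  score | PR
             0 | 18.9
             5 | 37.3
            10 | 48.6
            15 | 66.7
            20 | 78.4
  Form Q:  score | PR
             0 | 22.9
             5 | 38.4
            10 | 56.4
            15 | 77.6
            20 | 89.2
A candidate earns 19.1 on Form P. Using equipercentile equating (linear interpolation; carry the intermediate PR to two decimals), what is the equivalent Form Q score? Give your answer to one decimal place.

PR of 19.1 on Form P: 66.7 + (19.1 − 15)/(20 − 15) × (78.4 − 66.7) = 76.29
On Form Q, PR 76.29 falls between score 10 (PR 56.4) and 15 (PR 77.6).
Interpolate: 10 + (76.29 − 56.4)/(77.6 − 56.4) × (15 − 10) = 14.7

14.7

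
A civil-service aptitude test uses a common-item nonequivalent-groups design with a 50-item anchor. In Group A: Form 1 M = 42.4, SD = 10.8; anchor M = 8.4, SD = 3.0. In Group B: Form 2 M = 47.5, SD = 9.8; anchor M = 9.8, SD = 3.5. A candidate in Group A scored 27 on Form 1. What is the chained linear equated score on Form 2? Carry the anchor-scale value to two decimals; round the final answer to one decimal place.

Form 1 → anchor (Group A): v = (3.0/10.8)(27 − 42.4) + 8.4 = 4.12
anchor → Form 2 (Group B): y = (9.8/3.5)(4.12 − 9.8) + 47.5 = 31.6

31.6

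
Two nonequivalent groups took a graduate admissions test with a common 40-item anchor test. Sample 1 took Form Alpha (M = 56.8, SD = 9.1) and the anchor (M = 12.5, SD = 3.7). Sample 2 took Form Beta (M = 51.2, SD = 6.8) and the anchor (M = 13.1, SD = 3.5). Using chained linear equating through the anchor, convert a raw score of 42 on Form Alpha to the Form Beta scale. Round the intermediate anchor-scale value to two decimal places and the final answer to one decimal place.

Form Alpha → anchor (Sample 1): v = (3.7/9.1)(42 − 56.8) + 12.5 = 6.48
anchor → Form Beta (Sample 2): y = (6.8/3.5)(6.48 − 13.1) + 51.2 = 38.3

38.3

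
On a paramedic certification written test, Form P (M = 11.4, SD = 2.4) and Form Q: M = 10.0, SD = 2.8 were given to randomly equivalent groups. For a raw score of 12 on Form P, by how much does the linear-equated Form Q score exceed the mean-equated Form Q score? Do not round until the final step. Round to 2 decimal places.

Mean-equated: 12 + (10.0 − 11.4) = 10.60
Linear-equated: (2.8/2.4)(12 − 11.4) + 10.0 = 10.700
Difference = 10.700 − 10.60 = 0.10

0.10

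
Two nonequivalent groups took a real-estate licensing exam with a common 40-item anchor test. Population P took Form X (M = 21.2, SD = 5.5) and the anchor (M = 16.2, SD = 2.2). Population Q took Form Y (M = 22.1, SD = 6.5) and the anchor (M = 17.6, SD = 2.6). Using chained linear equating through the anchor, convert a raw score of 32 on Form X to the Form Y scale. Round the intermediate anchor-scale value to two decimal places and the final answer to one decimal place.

Form X → anchor (Population P): v = (2.2/5.5)(32 − 21.2) + 16.2 = 20.52
anchor → Form Y (Population Q): y = (6.5/2.6)(20.52 − 17.6) + 22.1 = 29.4

29.4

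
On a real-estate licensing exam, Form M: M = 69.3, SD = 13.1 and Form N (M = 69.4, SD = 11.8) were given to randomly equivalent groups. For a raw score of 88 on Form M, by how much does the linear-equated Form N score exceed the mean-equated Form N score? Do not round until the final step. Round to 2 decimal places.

Mean-equated: 88 + (69.4 − 69.3) = 88.10
Linear-equated: (11.8/13.1)(88 − 69.3) + 69.4 = 86.244
Difference = 86.244 − 88.10 = -1.86

-1.86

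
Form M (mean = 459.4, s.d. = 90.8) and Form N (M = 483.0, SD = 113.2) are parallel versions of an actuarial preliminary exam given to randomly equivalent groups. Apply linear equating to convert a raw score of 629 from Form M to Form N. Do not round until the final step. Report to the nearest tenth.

694.4

Linear equating: y = (SD_Y/SD_X)(x − M_X) + M_Y
y = (113.2/90.8)(629 − 459.4) + 483.0
y = 1.246696 × 169.6 + 483.0 = 211.4396 + 483.0 = 694.4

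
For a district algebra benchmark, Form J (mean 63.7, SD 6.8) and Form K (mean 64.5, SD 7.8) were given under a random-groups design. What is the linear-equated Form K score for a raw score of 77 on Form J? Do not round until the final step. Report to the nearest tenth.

79.8

Linear equating: y = (SD_Y/SD_X)(x − M_X) + M_Y
y = (7.8/6.8)(77 − 63.7) + 64.5
y = 1.147059 × 13.3 + 64.5 = 15.2559 + 64.5 = 79.8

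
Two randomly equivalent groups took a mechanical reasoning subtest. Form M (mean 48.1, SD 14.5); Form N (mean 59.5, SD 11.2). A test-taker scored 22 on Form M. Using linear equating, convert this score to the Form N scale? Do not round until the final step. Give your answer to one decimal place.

39.3

Linear equating: y = (SD_Y/SD_X)(x − M_X) + M_Y
y = (11.2/14.5)(22 − 48.1) + 59.5
y = 0.772414 × -26.1 + 59.5 = -20.1600 + 59.5 = 39.3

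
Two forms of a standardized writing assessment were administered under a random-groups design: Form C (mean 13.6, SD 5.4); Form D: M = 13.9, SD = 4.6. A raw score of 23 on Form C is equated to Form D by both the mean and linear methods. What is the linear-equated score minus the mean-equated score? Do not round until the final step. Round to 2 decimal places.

Mean-equated: 23 + (13.9 − 13.6) = 23.30
Linear-equated: (4.6/5.4)(23 − 13.6) + 13.9 = 21.907
Difference = 21.907 − 23.30 = -1.39

-1.39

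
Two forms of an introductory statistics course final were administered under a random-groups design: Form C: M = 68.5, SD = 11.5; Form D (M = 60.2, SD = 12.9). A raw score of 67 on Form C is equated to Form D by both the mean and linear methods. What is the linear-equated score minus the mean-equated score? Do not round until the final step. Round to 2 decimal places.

Mean-equated: 67 + (60.2 − 68.5) = 58.70
Linear-equated: (12.9/11.5)(67 − 68.5) + 60.2 = 58.517
Difference = 58.517 − 58.70 = -0.18

-0.18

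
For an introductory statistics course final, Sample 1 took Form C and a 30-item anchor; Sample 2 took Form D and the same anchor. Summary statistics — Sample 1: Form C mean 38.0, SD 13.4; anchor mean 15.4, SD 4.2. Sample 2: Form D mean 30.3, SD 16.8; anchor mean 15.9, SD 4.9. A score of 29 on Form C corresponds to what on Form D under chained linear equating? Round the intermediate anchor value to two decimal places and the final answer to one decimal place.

18.9

Form C → anchor (Sample 1): v = (4.2/13.4)(29 − 38.0) + 15.4 = 12.58
anchor → Form D (Sample 2): y = (16.8/4.9)(12.58 − 15.9) + 30.3 = 18.9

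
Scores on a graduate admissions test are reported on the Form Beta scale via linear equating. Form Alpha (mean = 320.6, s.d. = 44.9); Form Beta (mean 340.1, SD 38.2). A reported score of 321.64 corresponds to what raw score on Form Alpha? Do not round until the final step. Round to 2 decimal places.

298.90

Invert y = (SD_Y/SD_X)(x − M_X) + M_Y:
x = (SD_X/SD_Y)(y − M_Y) + M_X = (44.9/38.2)(321.64 − 340.1) + 320.6
x = 1.175393 × -18.460 + 320.6 = 298.90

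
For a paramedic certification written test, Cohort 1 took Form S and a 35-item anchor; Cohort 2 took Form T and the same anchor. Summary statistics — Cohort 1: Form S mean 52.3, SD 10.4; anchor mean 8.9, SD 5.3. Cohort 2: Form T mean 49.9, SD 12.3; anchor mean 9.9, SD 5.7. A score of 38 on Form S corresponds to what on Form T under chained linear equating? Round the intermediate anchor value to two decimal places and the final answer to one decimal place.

Form S → anchor (Cohort 1): v = (5.3/10.4)(38 − 52.3) + 8.9 = 1.61
anchor → Form T (Cohort 2): y = (12.3/5.7)(1.61 − 9.9) + 49.9 = 32.0

32.0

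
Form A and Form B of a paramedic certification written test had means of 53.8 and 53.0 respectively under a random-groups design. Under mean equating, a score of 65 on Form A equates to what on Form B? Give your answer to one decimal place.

64.2

Mean equating: y = x + (M_Y − M_X) = 65 + (53.0 − 53.8) = 64.2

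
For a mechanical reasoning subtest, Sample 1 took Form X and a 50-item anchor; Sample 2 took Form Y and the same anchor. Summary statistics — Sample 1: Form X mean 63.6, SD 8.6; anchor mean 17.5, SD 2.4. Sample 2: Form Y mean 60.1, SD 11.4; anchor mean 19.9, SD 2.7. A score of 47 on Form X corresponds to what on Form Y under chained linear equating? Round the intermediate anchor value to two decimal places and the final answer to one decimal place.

Form X → anchor (Sample 1): v = (2.4/8.6)(47 − 63.6) + 17.5 = 12.87
anchor → Form Y (Sample 2): y = (11.4/2.7)(12.87 − 19.9) + 60.1 = 30.4

30.4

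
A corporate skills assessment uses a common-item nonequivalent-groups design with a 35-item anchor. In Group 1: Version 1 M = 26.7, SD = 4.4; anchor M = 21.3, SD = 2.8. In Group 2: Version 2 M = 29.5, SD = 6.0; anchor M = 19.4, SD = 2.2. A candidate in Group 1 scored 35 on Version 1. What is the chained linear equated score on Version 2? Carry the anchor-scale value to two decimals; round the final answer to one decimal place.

Version 1 → anchor (Group 1): v = (2.8/4.4)(35 − 26.7) + 21.3 = 26.58
anchor → Version 2 (Group 2): y = (6.0/2.2)(26.58 − 19.4) + 29.5 = 49.1

49.1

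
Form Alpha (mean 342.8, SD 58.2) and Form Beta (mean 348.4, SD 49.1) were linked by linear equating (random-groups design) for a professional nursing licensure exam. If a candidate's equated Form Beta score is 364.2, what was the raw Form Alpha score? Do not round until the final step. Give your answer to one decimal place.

361.5

Invert y = (SD_Y/SD_X)(x − M_X) + M_Y:
x = (SD_X/SD_Y)(y − M_Y) + M_X = (58.2/49.1)(364.2 − 348.4) + 342.8
x = 1.185336 × 15.800 + 342.8 = 361.5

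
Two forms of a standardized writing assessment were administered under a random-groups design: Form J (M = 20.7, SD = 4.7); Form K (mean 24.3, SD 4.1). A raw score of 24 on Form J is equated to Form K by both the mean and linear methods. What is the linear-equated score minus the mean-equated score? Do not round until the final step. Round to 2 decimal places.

Mean-equated: 24 + (24.3 − 20.7) = 27.60
Linear-equated: (4.1/4.7)(24 − 20.7) + 24.3 = 27.179
Difference = 27.179 − 27.60 = -0.42

-0.42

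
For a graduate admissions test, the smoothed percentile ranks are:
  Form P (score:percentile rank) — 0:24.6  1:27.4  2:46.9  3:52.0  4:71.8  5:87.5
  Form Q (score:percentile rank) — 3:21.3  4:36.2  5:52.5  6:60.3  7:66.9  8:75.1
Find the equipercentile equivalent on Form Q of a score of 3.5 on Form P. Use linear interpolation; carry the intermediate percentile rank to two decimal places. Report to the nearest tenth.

PR of 3.5 on Form P: 52.0 + (3.5 − 3)/(4 − 3) × (71.8 − 52.0) = 61.90
On Form Q, PR 61.90 falls between score 6 (PR 60.3) and 7 (PR 66.9).
Interpolate: 6 + (61.90 − 60.3)/(66.9 − 60.3) × (7 − 6) = 6.2

6.2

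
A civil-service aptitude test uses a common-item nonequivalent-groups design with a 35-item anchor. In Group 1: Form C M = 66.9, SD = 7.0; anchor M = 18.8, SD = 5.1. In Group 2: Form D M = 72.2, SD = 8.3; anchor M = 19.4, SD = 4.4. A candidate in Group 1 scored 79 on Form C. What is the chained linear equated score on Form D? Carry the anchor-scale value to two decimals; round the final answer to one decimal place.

Form C → anchor (Group 1): v = (5.1/7.0)(79 − 66.9) + 18.8 = 27.62
anchor → Form D (Group 2): y = (8.3/4.4)(27.62 − 19.4) + 72.2 = 87.7

87.7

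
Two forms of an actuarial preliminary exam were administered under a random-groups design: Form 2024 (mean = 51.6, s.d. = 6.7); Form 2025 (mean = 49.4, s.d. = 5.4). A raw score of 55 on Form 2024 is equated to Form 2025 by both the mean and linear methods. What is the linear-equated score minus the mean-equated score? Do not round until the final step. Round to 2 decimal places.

Mean-equated: 55 + (49.4 − 51.6) = 52.80
Linear-equated: (5.4/6.7)(55 − 51.6) + 49.4 = 52.140
Difference = 52.140 − 52.80 = -0.66

-0.66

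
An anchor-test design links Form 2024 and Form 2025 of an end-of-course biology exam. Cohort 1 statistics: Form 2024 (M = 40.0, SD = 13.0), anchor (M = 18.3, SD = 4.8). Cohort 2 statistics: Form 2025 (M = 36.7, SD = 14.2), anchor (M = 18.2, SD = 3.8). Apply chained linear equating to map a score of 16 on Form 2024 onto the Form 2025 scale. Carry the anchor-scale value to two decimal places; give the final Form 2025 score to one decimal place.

Form 2024 → anchor (Cohort 1): v = (4.8/13.0)(16 − 40.0) + 18.3 = 9.44
anchor → Form 2025 (Cohort 2): y = (14.2/3.8)(9.44 − 18.2) + 36.7 = 4.0

4.0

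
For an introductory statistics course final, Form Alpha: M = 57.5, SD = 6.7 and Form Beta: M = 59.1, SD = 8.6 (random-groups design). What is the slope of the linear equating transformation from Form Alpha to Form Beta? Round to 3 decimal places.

1.284

A = SD_Y / SD_X = 8.6 / 6.7 = 1.284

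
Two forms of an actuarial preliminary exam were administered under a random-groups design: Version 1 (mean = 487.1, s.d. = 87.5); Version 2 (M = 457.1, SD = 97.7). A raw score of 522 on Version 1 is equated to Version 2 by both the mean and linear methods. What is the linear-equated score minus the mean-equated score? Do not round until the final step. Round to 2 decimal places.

4.07

Mean-equated: 522 + (457.1 − 487.1) = 492.00
Linear-equated: (97.7/87.5)(522 − 487.1) + 457.1 = 496.068
Difference = 496.068 − 492.00 = 4.07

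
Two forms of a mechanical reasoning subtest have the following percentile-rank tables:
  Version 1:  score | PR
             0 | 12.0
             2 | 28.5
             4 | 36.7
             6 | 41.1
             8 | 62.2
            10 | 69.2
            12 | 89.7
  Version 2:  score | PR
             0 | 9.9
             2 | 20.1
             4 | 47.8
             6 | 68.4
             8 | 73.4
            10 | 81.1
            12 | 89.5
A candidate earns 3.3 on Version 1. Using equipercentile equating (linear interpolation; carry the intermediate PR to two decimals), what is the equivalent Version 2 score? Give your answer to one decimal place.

PR of 3.3 on Version 1: 28.5 + (3.3 − 2)/(4 − 2) × (36.7 − 28.5) = 33.83
On Version 2, PR 33.83 falls between score 2 (PR 20.1) and 4 (PR 47.8).
Interpolate: 2 + (33.83 − 20.1)/(47.8 − 20.1) × (4 − 2) = 3.0

3.0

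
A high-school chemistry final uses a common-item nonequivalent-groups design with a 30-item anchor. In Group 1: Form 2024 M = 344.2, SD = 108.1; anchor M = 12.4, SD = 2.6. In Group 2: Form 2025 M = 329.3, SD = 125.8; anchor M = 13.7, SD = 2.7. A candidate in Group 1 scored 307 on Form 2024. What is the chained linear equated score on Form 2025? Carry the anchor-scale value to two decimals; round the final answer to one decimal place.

Form 2024 → anchor (Group 1): v = (2.6/108.1)(307 − 344.2) + 12.4 = 11.51
anchor → Form 2025 (Group 2): y = (125.8/2.7)(11.51 − 13.7) + 329.3 = 227.3

227.3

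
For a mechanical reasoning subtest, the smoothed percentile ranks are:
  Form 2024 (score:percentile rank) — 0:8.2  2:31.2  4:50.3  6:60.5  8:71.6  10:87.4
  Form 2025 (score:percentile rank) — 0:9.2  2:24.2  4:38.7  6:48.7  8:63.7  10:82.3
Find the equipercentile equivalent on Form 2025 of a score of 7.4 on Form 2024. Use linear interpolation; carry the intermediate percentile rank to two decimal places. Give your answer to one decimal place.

PR of 7.4 on Form 2024: 60.5 + (7.4 − 6)/(8 − 6) × (71.6 − 60.5) = 68.27
On Form 2025, PR 68.27 falls between score 8 (PR 63.7) and 10 (PR 82.3).
Interpolate: 8 + (68.27 − 63.7)/(82.3 − 63.7) × (10 − 8) = 8.5

8.5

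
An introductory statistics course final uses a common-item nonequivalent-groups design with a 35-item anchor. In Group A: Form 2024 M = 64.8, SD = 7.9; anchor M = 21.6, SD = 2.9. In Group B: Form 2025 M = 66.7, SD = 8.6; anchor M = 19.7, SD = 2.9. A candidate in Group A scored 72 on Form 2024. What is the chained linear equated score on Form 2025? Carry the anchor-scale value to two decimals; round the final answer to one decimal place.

80.2

Form 2024 → anchor (Group A): v = (2.9/7.9)(72 − 64.8) + 21.6 = 24.24
anchor → Form 2025 (Group B): y = (8.6/2.9)(24.24 − 19.7) + 66.7 = 80.2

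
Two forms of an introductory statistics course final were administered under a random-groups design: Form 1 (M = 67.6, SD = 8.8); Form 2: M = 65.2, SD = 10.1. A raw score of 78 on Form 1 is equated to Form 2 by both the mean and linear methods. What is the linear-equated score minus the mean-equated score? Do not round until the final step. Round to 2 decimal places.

1.54

Mean-equated: 78 + (65.2 − 67.6) = 75.60
Linear-equated: (10.1/8.8)(78 − 67.6) + 65.2 = 77.136
Difference = 77.136 − 75.60 = 1.54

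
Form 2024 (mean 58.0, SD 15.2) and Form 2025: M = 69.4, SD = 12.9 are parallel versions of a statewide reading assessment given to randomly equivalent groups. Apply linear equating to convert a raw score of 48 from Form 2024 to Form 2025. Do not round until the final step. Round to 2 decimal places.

Linear equating: y = (SD_Y/SD_X)(x − M_X) + M_Y
y = (12.9/15.2)(48 − 58.0) + 69.4
y = 0.848684 × -10.0 + 69.4 = -8.4868 + 69.4 = 60.91

60.91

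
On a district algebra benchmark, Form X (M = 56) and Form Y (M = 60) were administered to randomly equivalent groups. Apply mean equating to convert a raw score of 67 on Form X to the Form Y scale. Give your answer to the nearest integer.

Mean equating: y = x + (M_Y − M_X) = 67 + (60 − 56) = 71

71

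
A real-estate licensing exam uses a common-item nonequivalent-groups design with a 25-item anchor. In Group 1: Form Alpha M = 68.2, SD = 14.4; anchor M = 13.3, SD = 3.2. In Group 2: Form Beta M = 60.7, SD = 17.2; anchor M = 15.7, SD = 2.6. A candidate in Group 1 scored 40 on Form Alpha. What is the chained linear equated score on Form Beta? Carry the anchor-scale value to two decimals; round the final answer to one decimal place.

Form Alpha → anchor (Group 1): v = (3.2/14.4)(40 − 68.2) + 13.3 = 7.03
anchor → Form Beta (Group 2): y = (17.2/2.6)(7.03 − 15.7) + 60.7 = 3.3

3.3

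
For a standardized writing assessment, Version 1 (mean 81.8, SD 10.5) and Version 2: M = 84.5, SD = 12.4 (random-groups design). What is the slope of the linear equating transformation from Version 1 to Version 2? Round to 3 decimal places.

1.181

A = SD_Y / SD_X = 12.4 / 10.5 = 1.181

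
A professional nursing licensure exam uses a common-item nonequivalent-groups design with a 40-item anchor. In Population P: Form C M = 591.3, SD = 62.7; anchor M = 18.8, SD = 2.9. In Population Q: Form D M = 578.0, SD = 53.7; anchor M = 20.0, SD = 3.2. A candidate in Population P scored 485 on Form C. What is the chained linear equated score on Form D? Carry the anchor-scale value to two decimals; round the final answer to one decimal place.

475.3

Form C → anchor (Population P): v = (2.9/62.7)(485 − 591.3) + 18.8 = 13.88
anchor → Form D (Population Q): y = (53.7/3.2)(13.88 − 20.0) + 578.0 = 475.3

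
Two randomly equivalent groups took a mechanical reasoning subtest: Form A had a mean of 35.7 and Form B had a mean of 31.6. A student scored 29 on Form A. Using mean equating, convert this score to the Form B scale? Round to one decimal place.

24.9

Mean equating: y = x + (M_Y − M_X) = 29 + (31.6 − 35.7) = 24.9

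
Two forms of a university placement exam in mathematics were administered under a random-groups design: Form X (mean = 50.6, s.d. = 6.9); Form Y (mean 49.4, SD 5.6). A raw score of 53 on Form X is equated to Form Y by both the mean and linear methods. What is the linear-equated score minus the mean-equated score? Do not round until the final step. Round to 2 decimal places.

Mean-equated: 53 + (49.4 − 50.6) = 51.80
Linear-equated: (5.6/6.9)(53 − 50.6) + 49.4 = 51.348
Difference = 51.348 − 51.80 = -0.45

-0.45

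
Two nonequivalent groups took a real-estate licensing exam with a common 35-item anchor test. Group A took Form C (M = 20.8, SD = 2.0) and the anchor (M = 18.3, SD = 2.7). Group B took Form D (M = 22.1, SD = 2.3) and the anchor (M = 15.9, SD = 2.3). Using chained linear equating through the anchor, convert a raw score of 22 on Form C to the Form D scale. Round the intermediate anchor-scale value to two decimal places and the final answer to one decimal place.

26.1

Form C → anchor (Group A): v = (2.7/2.0)(22 − 20.8) + 18.3 = 19.92
anchor → Form D (Group B): y = (2.3/2.3)(19.92 − 15.9) + 22.1 = 26.1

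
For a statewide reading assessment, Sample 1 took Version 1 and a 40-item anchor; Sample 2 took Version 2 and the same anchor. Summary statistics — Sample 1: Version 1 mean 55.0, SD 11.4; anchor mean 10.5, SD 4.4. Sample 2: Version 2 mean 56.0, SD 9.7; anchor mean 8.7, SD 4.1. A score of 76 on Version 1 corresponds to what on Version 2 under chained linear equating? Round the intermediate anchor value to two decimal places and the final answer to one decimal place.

79.4

Version 1 → anchor (Sample 1): v = (4.4/11.4)(76 − 55.0) + 10.5 = 18.61
anchor → Version 2 (Sample 2): y = (9.7/4.1)(18.61 − 8.7) + 56.0 = 79.4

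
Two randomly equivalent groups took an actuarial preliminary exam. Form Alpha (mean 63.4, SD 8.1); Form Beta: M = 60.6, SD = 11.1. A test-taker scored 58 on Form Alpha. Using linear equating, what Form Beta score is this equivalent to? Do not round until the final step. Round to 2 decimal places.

53.20

Linear equating: y = (SD_Y/SD_X)(x − M_X) + M_Y
y = (11.1/8.1)(58 − 63.4) + 60.6
y = 1.370370 × -5.4 + 60.6 = -7.4000 + 60.6 = 53.20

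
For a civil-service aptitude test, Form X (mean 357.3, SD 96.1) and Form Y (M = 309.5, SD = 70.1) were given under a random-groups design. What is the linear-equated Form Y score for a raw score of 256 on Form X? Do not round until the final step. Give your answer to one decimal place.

Linear equating: y = (SD_Y/SD_X)(x − M_X) + M_Y
y = (70.1/96.1)(256 − 357.3) + 309.5
y = 0.729448 × -101.3 + 309.5 = -73.8931 + 309.5 = 235.6

235.6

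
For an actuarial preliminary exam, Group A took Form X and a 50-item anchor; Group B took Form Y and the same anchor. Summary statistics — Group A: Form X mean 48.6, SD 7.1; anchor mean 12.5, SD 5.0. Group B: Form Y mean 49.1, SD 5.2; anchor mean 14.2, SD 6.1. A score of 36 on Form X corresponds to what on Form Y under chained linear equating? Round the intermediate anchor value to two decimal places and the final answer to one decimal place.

40.1

Form X → anchor (Group A): v = (5.0/7.1)(36 − 48.6) + 12.5 = 3.63
anchor → Form Y (Group B): y = (5.2/6.1)(3.63 − 14.2) + 49.1 = 40.1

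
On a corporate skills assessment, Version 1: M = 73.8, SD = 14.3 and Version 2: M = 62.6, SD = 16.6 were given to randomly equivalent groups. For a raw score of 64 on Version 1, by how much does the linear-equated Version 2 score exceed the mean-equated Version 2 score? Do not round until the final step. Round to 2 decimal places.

Mean-equated: 64 + (62.6 − 73.8) = 52.80
Linear-equated: (16.6/14.3)(64 − 73.8) + 62.6 = 51.224
Difference = 51.224 − 52.80 = -1.58

-1.58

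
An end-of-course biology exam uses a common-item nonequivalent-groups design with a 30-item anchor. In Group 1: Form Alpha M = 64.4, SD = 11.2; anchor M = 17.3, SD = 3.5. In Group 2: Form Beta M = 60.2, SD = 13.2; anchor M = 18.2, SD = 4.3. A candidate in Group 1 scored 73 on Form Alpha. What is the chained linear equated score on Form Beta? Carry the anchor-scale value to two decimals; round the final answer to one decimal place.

65.7

Form Alpha → anchor (Group 1): v = (3.5/11.2)(73 − 64.4) + 17.3 = 19.99
anchor → Form Beta (Group 2): y = (13.2/4.3)(19.99 − 18.2) + 60.2 = 65.7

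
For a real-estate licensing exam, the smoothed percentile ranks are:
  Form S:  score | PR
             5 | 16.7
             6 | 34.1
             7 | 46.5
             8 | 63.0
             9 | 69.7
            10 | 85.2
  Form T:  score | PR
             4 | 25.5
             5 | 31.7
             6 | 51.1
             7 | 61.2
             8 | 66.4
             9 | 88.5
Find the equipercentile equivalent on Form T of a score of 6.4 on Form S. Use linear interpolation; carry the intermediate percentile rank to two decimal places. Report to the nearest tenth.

5.4

PR of 6.4 on Form S: 34.1 + (6.4 − 6)/(7 − 6) × (46.5 − 34.1) = 39.06
On Form T, PR 39.06 falls between score 5 (PR 31.7) and 6 (PR 51.1).
Interpolate: 5 + (39.06 − 31.7)/(51.1 − 31.7) × (6 − 5) = 5.4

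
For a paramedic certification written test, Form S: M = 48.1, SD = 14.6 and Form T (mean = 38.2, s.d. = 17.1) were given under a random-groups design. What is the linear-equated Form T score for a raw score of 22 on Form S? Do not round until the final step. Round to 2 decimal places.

7.63

Linear equating: y = (SD_Y/SD_X)(x − M_X) + M_Y
y = (17.1/14.6)(22 − 48.1) + 38.2
y = 1.171233 × -26.1 + 38.2 = -30.5692 + 38.2 = 7.63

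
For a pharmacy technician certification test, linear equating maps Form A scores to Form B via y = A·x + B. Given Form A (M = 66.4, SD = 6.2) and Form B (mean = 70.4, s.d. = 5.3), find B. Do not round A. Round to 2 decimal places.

A = SD_Y / SD_X = 5.3 / 6.2 = 0.854839
B = M_Y − A·M_X = 70.4 − 0.854839 × 66.4 = 13.64

13.64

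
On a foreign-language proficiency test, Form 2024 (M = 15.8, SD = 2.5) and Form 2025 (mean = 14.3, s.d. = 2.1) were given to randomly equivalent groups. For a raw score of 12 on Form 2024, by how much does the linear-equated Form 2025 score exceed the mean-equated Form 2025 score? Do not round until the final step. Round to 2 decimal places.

Mean-equated: 12 + (14.3 − 15.8) = 10.50
Linear-equated: (2.1/2.5)(12 − 15.8) + 14.3 = 11.108
Difference = 11.108 − 10.50 = 0.61

0.61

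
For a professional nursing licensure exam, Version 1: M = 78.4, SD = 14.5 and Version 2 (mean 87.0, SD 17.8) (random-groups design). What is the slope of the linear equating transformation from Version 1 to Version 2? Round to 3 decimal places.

1.228

A = SD_Y / SD_X = 17.8 / 14.5 = 1.228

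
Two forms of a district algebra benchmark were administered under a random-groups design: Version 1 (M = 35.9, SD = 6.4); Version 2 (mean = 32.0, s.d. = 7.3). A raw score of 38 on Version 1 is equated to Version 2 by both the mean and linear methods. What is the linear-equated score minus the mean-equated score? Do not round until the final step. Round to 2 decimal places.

0.30

Mean-equated: 38 + (32.0 − 35.9) = 34.10
Linear-equated: (7.3/6.4)(38 − 35.9) + 32.0 = 34.395
Difference = 34.395 − 34.10 = 0.30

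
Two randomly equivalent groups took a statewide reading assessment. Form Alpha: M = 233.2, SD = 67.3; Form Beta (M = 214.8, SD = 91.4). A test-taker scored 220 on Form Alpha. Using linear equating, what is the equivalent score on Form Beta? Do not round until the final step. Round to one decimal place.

196.9

Linear equating: y = (SD_Y/SD_X)(x − M_X) + M_Y
y = (91.4/67.3)(220 − 233.2) + 214.8
y = 1.358098 × -13.2 + 214.8 = -17.9269 + 214.8 = 196.9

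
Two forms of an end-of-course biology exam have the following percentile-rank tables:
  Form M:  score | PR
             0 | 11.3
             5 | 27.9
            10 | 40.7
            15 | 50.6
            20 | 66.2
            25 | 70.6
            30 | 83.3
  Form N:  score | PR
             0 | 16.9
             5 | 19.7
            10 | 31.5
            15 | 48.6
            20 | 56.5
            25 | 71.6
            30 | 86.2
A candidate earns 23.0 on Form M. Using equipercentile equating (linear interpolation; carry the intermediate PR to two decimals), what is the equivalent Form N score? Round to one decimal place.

PR of 23.0 on Form M: 66.2 + (23.0 − 20)/(25 − 20) × (70.6 − 66.2) = 68.84
On Form N, PR 68.84 falls between score 20 (PR 56.5) and 25 (PR 71.6).
Interpolate: 20 + (68.84 − 56.5)/(71.6 − 56.5) × (25 − 20) = 24.1

24.1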